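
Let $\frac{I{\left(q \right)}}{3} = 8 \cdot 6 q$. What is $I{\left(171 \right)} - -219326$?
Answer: $243950$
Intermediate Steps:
$I{\left(q \right)} = 144 q$ ($I{\left(q \right)} = 3 \cdot 8 \cdot 6 q = 3 \cdot 48 q = 144 q$)
$I{\left(171 \right)} - -219326 = 144 \cdot 171 - -219326 = 24624 + 219326 = 243950$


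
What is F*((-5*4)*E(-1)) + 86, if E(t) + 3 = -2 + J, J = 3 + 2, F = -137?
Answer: 86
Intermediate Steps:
J = 5
E(t) = 0 (E(t) = -3 + (-2 + 5) = -3 + 3 = 0)
F*((-5*4)*E(-1)) + 86 = -137*(-5*4)*0 + 86 = -(-2740)*0 + 86 = -137*0 + 86 = 0 + 86 = 86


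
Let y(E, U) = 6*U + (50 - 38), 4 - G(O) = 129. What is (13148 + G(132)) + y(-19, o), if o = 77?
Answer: 13497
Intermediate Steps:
G(O) = -125 (G(O) = 4 - 1*129 = 4 - 129 = -125)
y(E, U) = 12 + 6*U (y(E, U) = 6*U + 12 = 12 + 6*U)
(13148 + G(132)) + y(-19, o) = (13148 - 125) + (12 + 6*77) = 13023 + (12 + 462) = 13023 + 474 = 13497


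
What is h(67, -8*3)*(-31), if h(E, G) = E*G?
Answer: 49848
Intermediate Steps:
h(67, -8*3)*(-31) = (67*(-8*3))*(-31) = (67*(-24))*(-31) = -1608*(-31) = 49848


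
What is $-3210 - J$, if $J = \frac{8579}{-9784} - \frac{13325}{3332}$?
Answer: $- \frac{26121991863}{8150072} \approx -3205.1$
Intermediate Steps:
$J = - \frac{39739257}{8150072}$ ($J = 8579 \left(- \frac{1}{9784}\right) - \frac{13325}{3332} = - \frac{8579}{9784} - \frac{13325}{3332} = - \frac{39739257}{8150072} \approx -4.8759$)
$-3210 - J = -3210 - - \frac{39739257}{8150072} = -3210 + \frac{39739257}{8150072} = - \frac{26121991863}{8150072}$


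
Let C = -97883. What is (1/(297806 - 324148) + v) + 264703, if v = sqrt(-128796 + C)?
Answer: 6972806425/26342 + I*sqrt(226679) ≈ 2.647e+5 + 476.11*I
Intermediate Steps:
v = I*sqrt(226679) (v = sqrt(-128796 - 97883) = sqrt(-226679) = I*sqrt(226679) ≈ 476.11*I)
(1/(297806 - 324148) + v) + 264703 = (1/(297806 - 324148) + I*sqrt(226679)) + 264703 = (1/(-26342) + I*sqrt(226679)) + 264703 = (-1/26342 + I*sqrt(226679)) + 264703 = 6972806425/26342 + I*sqrt(226679)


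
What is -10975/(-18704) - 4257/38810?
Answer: 173158411/362951120 ≈ 0.47708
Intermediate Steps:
-10975/(-18704) - 4257/38810 = -10975*(-1/18704) - 4257*1/38810 = 10975/18704 - 4257/38810 = 173158411/362951120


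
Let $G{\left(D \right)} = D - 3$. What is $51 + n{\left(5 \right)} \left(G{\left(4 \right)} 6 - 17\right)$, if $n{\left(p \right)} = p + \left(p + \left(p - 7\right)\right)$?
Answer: $-37$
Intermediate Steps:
$n{\left(p \right)} = -7 + 3 p$ ($n{\left(p \right)} = p + \left(p + \left(p - 7\right)\right) = p + \left(p + \left(-7 + p\right)\right) = p + \left(-7 + 2 p\right) = -7 + 3 p$)
$G{\left(D \right)} = -3 + D$
$51 + n{\left(5 \right)} \left(G{\left(4 \right)} 6 - 17\right) = 51 + \left(-7 + 3 \cdot 5\right) \left(\left(-3 + 4\right) 6 - 17\right) = 51 + \left(-7 + 15\right) \left(1 \cdot 6 - 17\right) = 51 + 8 \left(6 - 17\right) = 51 + 8 \left(-11\right) = 51 - 88 = -37$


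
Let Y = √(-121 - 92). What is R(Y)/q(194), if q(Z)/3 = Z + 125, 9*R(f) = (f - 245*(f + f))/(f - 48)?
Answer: -11573/2408769 + 2608*I*√213/2408769 ≈ -0.0048045 + 0.015802*I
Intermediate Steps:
Y = I*√213 (Y = √(-213) = I*√213 ≈ 14.595*I)
R(f) = -163*f/(3*(-48 + f)) (R(f) = ((f - 245*(f + f))/(f - 48))/9 = ((f - 490*f)/(-48 + f))/9 = ((-489*f)/(-48 + f))/9 = (-489*f/(-48 + f))/9 = -163*f/(3*(-48 + f)))
q(Z) = 375 + 3*Z (q(Z) = 3*(Z + 125) = 3*(125 + Z) = 375 + 3*Z)
R(Y)/q(194) = (-163*I*√213/(-144 + 3*(I*√213)))/(375 + 3*194) = (-163*I*√213/(-144 + 3*I*√213))/(375 + 582) = -163*I*√213/(-144 + 3*I*√213)/957 = -163*I*√213/(-144 + 3*I*√213)*(1/957) = -163*I*√213/(957*(-144 + 3*I*√213))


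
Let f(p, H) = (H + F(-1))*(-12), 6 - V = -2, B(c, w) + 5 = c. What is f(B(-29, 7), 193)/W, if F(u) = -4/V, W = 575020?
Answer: -231/57502 ≈ -0.0040172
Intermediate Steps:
B(c, w) = -5 + c
V = 8 (V = 6 - 1*(-2) = 6 + 2 = 8)
F(u) = -½ (F(u) = -4/8 = -4*⅛ = -½)
f(p, H) = 6 - 12*H (f(p, H) = (H - ½)*(-12) = (-½ + H)*(-12) = 6 - 12*H)
f(B(-29, 7), 193)/W = (6 - 12*193)/575020 = (6 - 2316)*(1/575020) = -2310*1/575020 = -231/57502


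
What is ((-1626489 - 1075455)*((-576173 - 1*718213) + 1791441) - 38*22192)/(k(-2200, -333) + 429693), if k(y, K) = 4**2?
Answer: -1343015618216/429709 ≈ -3.1254e+6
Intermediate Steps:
k(y, K) = 16
((-1626489 - 1075455)*((-576173 - 1*718213) + 1791441) - 38*22192)/(k(-2200, -333) + 429693) = ((-1626489 - 1075455)*((-576173 - 1*718213) + 1791441) - 38*22192)/(16 + 429693) = (-2701944*((-576173 - 718213) + 1791441) - 843296)/429709 = (-2701944*(-1294386 + 1791441) - 843296)*(1/429709) = (-2701944*497055 - 843296)*(1/429709) = (-1343014774920 - 843296)*(1/429709) = -1343015618216*1/429709 = -1343015618216/429709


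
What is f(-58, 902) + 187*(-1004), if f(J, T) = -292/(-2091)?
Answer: -392580776/2091 ≈ -1.8775e+5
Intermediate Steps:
f(J, T) = 292/2091 (f(J, T) = -292*(-1/2091) = 292/2091)
f(-58, 902) + 187*(-1004) = 292/2091 + 187*(-1004) = 292/2091 - 187748 = -392580776/2091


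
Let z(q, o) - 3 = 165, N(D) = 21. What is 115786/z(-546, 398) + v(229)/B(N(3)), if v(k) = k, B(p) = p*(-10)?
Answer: 289007/420 ≈ 688.11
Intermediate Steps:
z(q, o) = 168 (z(q, o) = 3 + 165 = 168)
B(p) = -10*p
115786/z(-546, 398) + v(229)/B(N(3)) = 115786/168 + 229/((-10*21)) = 115786*(1/168) + 229/(-210) = 57893/84 + 229*(-1/210) = 57893/84 - 229/210 = 289007/420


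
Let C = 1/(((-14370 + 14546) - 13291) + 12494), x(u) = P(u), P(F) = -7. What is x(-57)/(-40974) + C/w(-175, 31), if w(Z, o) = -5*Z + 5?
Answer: 630731/3731911920 ≈ 0.00016901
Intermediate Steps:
w(Z, o) = 5 - 5*Z
x(u) = -7
C = -1/621 (C = 1/((176 - 13291) + 12494) = 1/(-13115 + 12494) = 1/(-621) = -1/621 ≈ -0.0016103)
x(-57)/(-40974) + C/w(-175, 31) = -7/(-40974) - 1/(621*(5 - 5*(-175))) = -7*(-1/40974) - 1/(621*(5 + 875)) = 7/40974 - 1/621/880 = 7/40974 - 1/621*1/880 = 7/40974 - 1/546480 = 630731/3731911920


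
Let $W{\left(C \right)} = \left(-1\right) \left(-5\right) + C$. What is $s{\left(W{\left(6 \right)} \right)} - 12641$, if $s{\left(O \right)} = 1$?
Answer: $-12640$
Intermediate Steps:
$W{\left(C \right)} = 5 + C$
$s{\left(W{\left(6 \right)} \right)} - 12641 = 1 - 12641 = -12640$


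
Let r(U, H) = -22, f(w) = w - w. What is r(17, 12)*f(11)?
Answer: 0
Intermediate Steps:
f(w) = 0
r(17, 12)*f(11) = -22*0 = 0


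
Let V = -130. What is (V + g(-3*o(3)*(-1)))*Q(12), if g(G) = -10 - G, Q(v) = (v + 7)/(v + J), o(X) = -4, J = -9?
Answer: -2432/3 ≈ -810.67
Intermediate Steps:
Q(v) = (7 + v)/(-9 + v) (Q(v) = (v + 7)/(v - 9) = (7 + v)/(-9 + v))
(V + g(-3*o(3)*(-1)))*Q(12) = (-130 + (-10 - (-3*(-4))*(-1)))*((7 + 12)/(-9 + 12)) = (-130 + (-10 - 12*(-1)))*(19/3) = (-130 + (-10 - 1*(-12)))*((⅓)*19) = (-130 + (-10 + 12))*(19/3) = (-130 + 2)*(19/3) = -128*19/3 = -2432/3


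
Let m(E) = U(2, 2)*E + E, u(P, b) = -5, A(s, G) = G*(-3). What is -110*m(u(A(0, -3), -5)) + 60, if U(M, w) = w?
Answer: 1710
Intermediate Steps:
A(s, G) = -3*G
m(E) = 3*E (m(E) = 2*E + E = 3*E)
-110*m(u(A(0, -3), -5)) + 60 = -330*(-5) + 60 = -110*(-15) + 60 = 1650 + 60 = 1710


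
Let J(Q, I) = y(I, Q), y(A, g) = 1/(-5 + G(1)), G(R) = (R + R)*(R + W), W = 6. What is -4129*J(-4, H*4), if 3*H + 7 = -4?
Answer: -4129/9 ≈ -458.78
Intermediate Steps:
H = -11/3 (H = -7/3 + (⅓)*(-4) = -7/3 - 4/3 = -11/3 ≈ -3.6667)
G(R) = 2*R*(6 + R) (G(R) = (R + R)*(R + 6) = (2*R)*(6 + R) = 2*R*(6 + R))
y(A, g) = ⅑ (y(A, g) = 1/(-5 + 2*1*(6 + 1)) = 1/(-5 + 2*1*7) = 1/(-5 + 14) = 1/9 = ⅑)
J(Q, I) = ⅑
-4129*J(-4, H*4) = -4129*⅑ = -4129/9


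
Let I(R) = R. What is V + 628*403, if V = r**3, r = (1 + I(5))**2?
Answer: 299740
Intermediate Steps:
r = 36 (r = (1 + 5)**2 = 6**2 = 36)
V = 46656 (V = 36**3 = 46656)
V + 628*403 = 46656 + 628*403 = 46656 + 253084 = 299740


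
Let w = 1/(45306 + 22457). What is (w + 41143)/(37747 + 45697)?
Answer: 1393986555/2827207886 ≈ 0.49306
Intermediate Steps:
w = 1/67763 ≈ 1.4757e-5
(w + 41143)/(37747 + 45697) = (1/67763 + 41143)/(37747 + 45697) = (2787973110/67763)/83444 = (2787973110/67763)*(1/83444) = 1393986555/2827207886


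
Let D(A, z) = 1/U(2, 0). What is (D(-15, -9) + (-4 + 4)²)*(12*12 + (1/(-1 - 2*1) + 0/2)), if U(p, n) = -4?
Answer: -431/12 ≈ -35.917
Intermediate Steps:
D(A, z) = -¼ (D(A, z) = 1/(-4) = -¼)
(D(-15, -9) + (-4 + 4)²)*(12*12 + (1/(-1 - 2*1) + 0/2)) = (-¼ + (-4 + 4)²)*(12*12 + (1/(-1 - 2*1) + 0/2)) = (-¼ + 0²)*(144 + (1/(-3) + 0*(½))) = (-¼ + 0)*(144 + (-⅓*1 + 0)) = -(144 + (-⅓ + 0))/4 = -(144 - ⅓)/4 = -¼*431/3 = -431/12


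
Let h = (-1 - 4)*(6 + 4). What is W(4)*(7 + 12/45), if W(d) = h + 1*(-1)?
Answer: -1853/5 ≈ -370.60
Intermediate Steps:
h = -50 (h = -5*10 = -50)
W(d) = -51 (W(d) = -50 + 1*(-1) = -50 - 1 = -51)
W(4)*(7 + 12/45) = -51*(7 + 12/45) = -51*(7 + 12*(1/45)) = -51*(7 + 4/15) = -51*109/15 = -1853/5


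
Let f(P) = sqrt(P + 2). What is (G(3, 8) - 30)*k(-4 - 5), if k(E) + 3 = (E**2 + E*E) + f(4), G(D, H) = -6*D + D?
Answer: -7155 - 45*sqrt(6) ≈ -7265.2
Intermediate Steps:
G(D, H) = -5*D
f(P) = sqrt(2 + P)
k(E) = -3 + sqrt(6) + 2*E**2 (k(E) = -3 + ((E**2 + E*E) + sqrt(2 + 4)) = -3 + ((E**2 + E**2) + sqrt(6)) = -3 + (2*E**2 + sqrt(6)) = -3 + (sqrt(6) + 2*E**2) = -3 + sqrt(6) + 2*E**2)
(G(3, 8) - 30)*k(-4 - 5) = (-5*3 - 30)*(-3 + sqrt(6) + 2*(-4 - 5)**2) = (-15 - 30)*(-3 + sqrt(6) + 2*(-9)**2) = -45*(-3 + sqrt(6) + 2*81) = -45*(-3 + sqrt(6) + 162) = -45*(159 + sqrt(6)) = -7155 - 45*sqrt(6)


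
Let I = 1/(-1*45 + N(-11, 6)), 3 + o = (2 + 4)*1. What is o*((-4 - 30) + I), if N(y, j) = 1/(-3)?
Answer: -13881/136 ≈ -102.07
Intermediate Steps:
N(y, j) = -⅓
o = 3 (o = -3 + (2 + 4)*1 = -3 + 6*1 = -3 + 6 = 3)
I = -3/136 (I = 1/(-1*45 - ⅓) = 1/(-45 - ⅓) = 1/(-136/3) = -3/136 ≈ -0.022059)
o*((-4 - 30) + I) = 3*((-4 - 30) - 3/136) = 3*(-34 - 3/136) = 3*(-4627/136) = -13881/136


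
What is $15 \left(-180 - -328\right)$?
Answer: $2220$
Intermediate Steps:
$15 \left(-180 - -328\right) = 15 \left(-180 + 328\right) = 15 \cdot 148 = 2220$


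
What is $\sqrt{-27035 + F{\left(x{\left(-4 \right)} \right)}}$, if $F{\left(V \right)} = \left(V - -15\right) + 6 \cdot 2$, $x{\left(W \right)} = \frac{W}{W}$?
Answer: $i \sqrt{27007} \approx 164.34 i$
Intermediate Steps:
$x{\left(W \right)} = 1$
$F{\left(V \right)} = 27 + V$ ($F{\left(V \right)} = \left(V + 15\right) + 12 = \left(15 + V\right) + 12 = 27 + V$)
$\sqrt{-27035 + F{\left(x{\left(-4 \right)} \right)}} = \sqrt{-27035 + \left(27 + 1\right)} = \sqrt{-27035 + 28} = \sqrt{-27007} = i \sqrt{27007}$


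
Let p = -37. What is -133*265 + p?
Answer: -35282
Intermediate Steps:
-133*265 + p = -133*265 - 37 = -35245 - 37 = -35282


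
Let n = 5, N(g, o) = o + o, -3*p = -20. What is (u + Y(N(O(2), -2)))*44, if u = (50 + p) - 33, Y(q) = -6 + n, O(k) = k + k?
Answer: 2992/3 ≈ 997.33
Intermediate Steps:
p = 20/3 (p = -1/3*(-20) = 20/3 ≈ 6.6667)
O(k) = 2*k
N(g, o) = 2*o
Y(q) = -1 (Y(q) = -6 + 5 = -1)
u = 71/3 (u = (50 + 20/3) - 33 = 170/3 - 33 = 71/3 ≈ 23.667)
(u + Y(N(O(2), -2)))*44 = (71/3 - 1)*44 = (68/3)*44 = 2992/3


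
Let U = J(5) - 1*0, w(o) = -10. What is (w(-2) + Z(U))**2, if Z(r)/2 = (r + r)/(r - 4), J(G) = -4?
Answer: 64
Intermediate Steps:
U = -4 (U = -4 - 1*0 = -4 + 0 = -4)
Z(r) = 4*r/(-4 + r) (Z(r) = 2*((r + r)/(r - 4)) = 2*((2*r)/(-4 + r)) = 2*(2*r/(-4 + r)) = 4*r/(-4 + r))
(w(-2) + Z(U))**2 = (-10 + 4*(-4)/(-4 - 4))**2 = (-10 + 4*(-4)/(-8))**2 = (-10 + 4*(-4)*(-1/8))**2 = (-10 + 2)**2 = (-8)**2 = 64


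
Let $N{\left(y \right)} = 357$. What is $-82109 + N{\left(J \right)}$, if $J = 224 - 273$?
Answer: $-81752$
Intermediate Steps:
$J = -49$ ($J = 224 - 273 = -49$)
$-82109 + N{\left(J \right)} = -82109 + 357 = -81752$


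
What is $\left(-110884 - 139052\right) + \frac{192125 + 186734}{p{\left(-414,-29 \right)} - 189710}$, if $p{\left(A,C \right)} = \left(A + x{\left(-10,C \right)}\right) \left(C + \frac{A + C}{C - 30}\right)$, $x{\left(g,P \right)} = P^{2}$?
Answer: $- \frac{2932852855817}{11734326} \approx -2.4994 \cdot 10^{5}$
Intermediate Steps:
$p{\left(A,C \right)} = \left(A + C^{2}\right) \left(C + \frac{A + C}{-30 + C}\right)$ ($p{\left(A,C \right)} = \left(A + C^{2}\right) \left(C + \frac{A + C}{C - 30}\right) = \left(A + C^{2}\right) \left(C + \frac{A + C}{-30 + C}\right)$)
$\left(-110884 - 139052\right) + \frac{192125 + 186734}{p{\left(-414,-29 \right)} - 189710} = \left(-110884 - 139052\right) + \frac{192125 + 186734}{\frac{\left(-414\right)^{2} + \left(-29\right)^{4} - 29 \left(-29\right)^{3} - \left(-12006\right) \left(-29\right) + 2 \left(-414\right) \left(-29\right)^{2}}{-30 - 29} - 189710} = \left(-110884 - 139052\right) + \frac{378859}{\frac{171396 + 707281 - -707281 - 348174 + 2 \left(-414\right) 841}{-59} - 189710} = -249936 + \frac{378859}{- \frac{171396 + 707281 + 707281 - 348174 - 696348}{59} - 189710} = -249936 + \frac{378859}{\left(- \frac{1}{59}\right) 541436 - 189710} = -249936 + \frac{378859}{- \frac{541436}{59} - 189710} = -249936 + \frac{378859}{- \frac{11734326}{59}} = -249936 + 378859 \left(- \frac{59}{11734326}\right) = -249936 - \frac{22352681}{11734326} = - \frac{2932852855817}{11734326}$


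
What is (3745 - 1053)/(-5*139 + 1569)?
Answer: 1346/437 ≈ 3.0801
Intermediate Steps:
(3745 - 1053)/(-5*139 + 1569) = 2692/(-695 + 1569) = 2692/874 = 2692*(1/874) = 1346/437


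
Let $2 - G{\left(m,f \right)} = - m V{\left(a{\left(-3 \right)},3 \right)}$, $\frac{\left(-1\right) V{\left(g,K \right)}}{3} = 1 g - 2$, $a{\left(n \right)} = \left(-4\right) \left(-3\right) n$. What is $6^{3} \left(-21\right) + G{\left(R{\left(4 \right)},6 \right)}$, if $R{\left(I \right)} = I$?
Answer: $-4078$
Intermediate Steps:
$a{\left(n \right)} = 12 n$
$V{\left(g,K \right)} = 6 - 3 g$ ($V{\left(g,K \right)} = - 3 \left(1 g - 2\right) = - 3 \left(g - 2\right) = - 3 \left(-2 + g\right) = 6 - 3 g$)
$G{\left(m,f \right)} = 2 + 114 m$ ($G{\left(m,f \right)} = 2 - - m \left(6 - 3 \cdot 12 \left(-3\right)\right) = 2 - - m \left(6 - -108\right) = 2 - - m \left(6 + 108\right) = 2 - - m 114 = 2 - - 114 m = 2 + 114 m$)
$6^{3} \left(-21\right) + G{\left(R{\left(4 \right)},6 \right)} = 6^{3} \left(-21\right) + \left(2 + 114 \cdot 4\right) = 216 \left(-21\right) + \left(2 + 456\right) = -4536 + 458 = -4078$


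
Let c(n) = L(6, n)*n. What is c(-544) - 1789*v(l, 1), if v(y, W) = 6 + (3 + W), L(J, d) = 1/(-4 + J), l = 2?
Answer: -18162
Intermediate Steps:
c(n) = n/2 (c(n) = n/(-4 + 6) = n/2)
v(y, W) = 9 + W
c(-544) - 1789*v(l, 1) = (1/2)*(-544) - 1789*(9 + 1) = -272 - 1789*10 = -272 - 1*17890 = -272 - 17890 = -18162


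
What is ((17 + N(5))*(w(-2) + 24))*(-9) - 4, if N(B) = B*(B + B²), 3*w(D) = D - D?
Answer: -36076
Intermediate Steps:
w(D) = 0 (w(D) = (D - D)/3 = (⅓)*0 = 0)
((17 + N(5))*(w(-2) + 24))*(-9) - 4 = ((17 + 5²*(1 + 5))*(0 + 24))*(-9) - 4 = ((17 + 25*6)*24)*(-9) - 4 = ((17 + 150)*24)*(-9) - 4 = (167*24)*(-9) - 4 = 4008*(-9) - 4 = -36072 - 4 = -36076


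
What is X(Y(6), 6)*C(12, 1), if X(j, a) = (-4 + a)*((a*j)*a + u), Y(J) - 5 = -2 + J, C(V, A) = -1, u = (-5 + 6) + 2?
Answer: -654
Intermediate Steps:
u = 3 (u = 1 + 2 = 3)
Y(J) = 3 + J (Y(J) = 5 + (-2 + J) = 3 + J)
X(j, a) = (-4 + a)*(3 + j*a²) (X(j, a) = (-4 + a)*((a*j)*a + 3) = (-4 + a)*(j*a² + 3) = (-4 + a)*(3 + j*a²))
X(Y(6), 6)*C(12, 1) = (-12 + 3*6 + (3 + 6)*6³ - 4*(3 + 6)*6²)*(-1) = (-12 + 18 + 9*216 - 4*9*36)*(-1) = (-12 + 18 + 1944 - 1296)*(-1) = 654*(-1) = -654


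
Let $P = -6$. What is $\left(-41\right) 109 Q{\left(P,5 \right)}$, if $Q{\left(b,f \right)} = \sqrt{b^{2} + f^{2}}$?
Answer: $- 4469 \sqrt{61} \approx -34904.0$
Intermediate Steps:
$\left(-41\right) 109 Q{\left(P,5 \right)} = \left(-41\right) 109 \sqrt{\left(-6\right)^{2} + 5^{2}} = - 4469 \sqrt{36 + 25} = - 4469 \sqrt{61}$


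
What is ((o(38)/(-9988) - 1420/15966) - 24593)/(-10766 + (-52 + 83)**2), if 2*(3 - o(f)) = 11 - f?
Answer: 356529182213/142144340040 ≈ 2.5082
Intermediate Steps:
o(f) = -5/2 + f/2 (o(f) = 3 - (11 - f)/2 = 3 + (-11/2 + f/2) = -5/2 + f/2)
((o(38)/(-9988) - 1420/15966) - 24593)/(-10766 + (-52 + 83)**2) = (((-5/2 + (1/2)*38)/(-9988) - 1420/15966) - 24593)/(-10766 + (-52 + 83)**2) = (((-5/2 + 19)*(-1/9988) - 1420*1/15966) - 24593)/(-10766 + 31**2) = (((33/2)*(-1/9988) - 710/7983) - 24593)/(-10766 + 961) = ((-3/1816 - 710/7983) - 24593)/(-9805) = (-1313309/14497128 - 24593)*(-1/9805) = -356529182213/14497128*(-1/9805) = 356529182213/142144340040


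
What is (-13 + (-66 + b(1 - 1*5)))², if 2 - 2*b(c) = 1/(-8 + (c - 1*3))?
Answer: 5470921/900 ≈ 6078.8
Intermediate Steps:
b(c) = 1 - 1/(2*(-11 + c)) (b(c) = 1 - 1/(2*(-8 + (c - 1*3))) = 1 - 1/(2*(-8 + (c - 3))) = 1 - 1/(2*(-8 + (-3 + c))) = 1 - 1/(2*(-11 + c)))
(-13 + (-66 + b(1 - 1*5)))² = (-13 + (-66 + (-23/2 + (1 - 1*5))/(-11 + (1 - 1*5))))² = (-13 + (-66 + (-23/2 + (1 - 5))/(-11 + (1 - 5))))² = (-13 + (-66 + (-23/2 - 4)/(-11 - 4)))² = (-13 + (-66 - 31/2/(-15)))² = (-13 + (-66 - 1/15*(-31/2)))² = (-13 + (-66 + 31/30))² = (-13 - 1949/30)² = (-2339/30)² = 5470921/900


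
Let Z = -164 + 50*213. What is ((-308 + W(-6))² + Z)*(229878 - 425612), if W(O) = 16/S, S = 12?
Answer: -184141458116/9 ≈ -2.0460e+10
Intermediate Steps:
W(O) = 4/3 (W(O) = 16/12 = 16*(1/12) = 4/3)
Z = 10486 (Z = -164 + 10650 = 10486)
((-308 + W(-6))² + Z)*(229878 - 425612) = ((-308 + 4/3)² + 10486)*(229878 - 425612) = ((-920/3)² + 10486)*(-195734) = (846400/9 + 10486)*(-195734) = (940774/9)*(-195734) = -184141458116/9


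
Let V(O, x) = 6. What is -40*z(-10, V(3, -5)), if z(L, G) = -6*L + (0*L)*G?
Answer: -2400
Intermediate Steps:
z(L, G) = -6*L (z(L, G) = -6*L + 0*G = -6*L + 0 = -6*L)
-40*z(-10, V(3, -5)) = -(-240)*(-10) = -40*60 = -2400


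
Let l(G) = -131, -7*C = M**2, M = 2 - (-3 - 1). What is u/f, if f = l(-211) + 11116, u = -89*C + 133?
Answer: 827/15379 ≈ 0.053775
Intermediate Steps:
M = 6 (M = 2 - 1*(-4) = 2 + 4 = 6)
C = -36/7 (C = -1/7*6**2 = -1/7*36 = -36/7 ≈ -5.1429)
u = 4135/7 (u = -89*(-36/7) + 133 = 3204/7 + 133 = 4135/7 ≈ 590.71)
f = 10985 (f = -131 + 11116 = 10985)
u/f = (4135/7)/10985 = (4135/7)*(1/10985) = 827/15379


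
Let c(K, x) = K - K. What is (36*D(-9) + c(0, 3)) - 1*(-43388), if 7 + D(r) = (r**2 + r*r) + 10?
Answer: 49328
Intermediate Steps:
D(r) = 3 + 2*r**2 (D(r) = -7 + ((r**2 + r*r) + 10) = -7 + ((r**2 + r**2) + 10) = -7 + (2*r**2 + 10) = -7 + (10 + 2*r**2) = 3 + 2*r**2)
c(K, x) = 0
(36*D(-9) + c(0, 3)) - 1*(-43388) = (36*(3 + 2*(-9)**2) + 0) - 1*(-43388) = (36*(3 + 2*81) + 0) + 43388 = (36*(3 + 162) + 0) + 43388 = (36*165 + 0) + 43388 = (5940 + 0) + 43388 = 5940 + 43388 = 49328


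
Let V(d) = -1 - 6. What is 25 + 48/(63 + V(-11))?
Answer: 181/7 ≈ 25.857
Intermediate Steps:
V(d) = -7
25 + 48/(63 + V(-11)) = 25 + 48/(63 - 7) = 25 + 48/56 = 25 + 48*(1/56) = 25 + 6/7 = 181/7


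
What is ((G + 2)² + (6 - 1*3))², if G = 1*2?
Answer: 361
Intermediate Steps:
G = 2
((G + 2)² + (6 - 1*3))² = ((2 + 2)² + (6 - 1*3))² = (4² + (6 - 3))² = (16 + 3)² = 19² = 361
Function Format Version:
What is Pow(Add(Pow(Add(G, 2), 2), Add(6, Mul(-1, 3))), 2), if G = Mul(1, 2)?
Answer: 361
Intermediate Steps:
G = 2
Pow(Add(Pow(Add(G, 2), 2), Add(6, Mul(-1, 3))), 2) = Pow(Add(Pow(Add(2, 2), 2), Add(6, Mul(-1, 3))), 2) = Pow(Add(Pow(4, 2), Add(6, -3)), 2) = Pow(Add(16, 3), 2) = Pow(19, 2) = 361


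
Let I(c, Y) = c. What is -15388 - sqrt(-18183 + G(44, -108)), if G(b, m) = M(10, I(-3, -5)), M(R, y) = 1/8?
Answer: -15388 - I*sqrt(290926)/4 ≈ -15388.0 - 134.84*I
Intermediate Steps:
M(R, y) = 1/8
G(b, m) = 1/8
-15388 - sqrt(-18183 + G(44, -108)) = -15388 - sqrt(-18183 + 1/8) = -15388 - sqrt(-145463/8) = -15388 - I*sqrt(290926)/4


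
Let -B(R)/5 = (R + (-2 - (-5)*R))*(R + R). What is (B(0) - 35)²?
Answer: 1225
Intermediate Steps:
B(R) = -10*R*(-2 + 6*R) (B(R) = -5*(R + (-2 - (-5)*R))*(R + R) = -5*(R + (-2 + 5*R))*2*R = -5*(-2 + 6*R)*2*R = -10*R*(-2 + 6*R))
(B(0) - 35)² = (20*0*(1 - 3*0) - 35)² = (20*0*(1 + 0) - 35)² = (20*0*1 - 35)² = (0 - 35)² = (-35)² = 1225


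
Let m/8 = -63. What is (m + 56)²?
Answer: 200704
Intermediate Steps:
m = -504 (m = 8*(-63) = -504)
(m + 56)² = (-504 + 56)² = (-448)² = 200704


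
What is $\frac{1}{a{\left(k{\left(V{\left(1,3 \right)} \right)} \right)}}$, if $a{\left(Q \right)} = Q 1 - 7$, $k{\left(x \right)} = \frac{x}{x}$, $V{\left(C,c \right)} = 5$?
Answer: $- \frac{1}{6} \approx -0.16667$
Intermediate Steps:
$k{\left(x \right)} = 1$
$a{\left(Q \right)} = -7 + Q$ ($a{\left(Q \right)} = Q - 7 = -7 + Q$)
$\frac{1}{a{\left(k{\left(V{\left(1,3 \right)} \right)} \right)}} = \frac{1}{-7 + 1} = \frac{1}{-6} = - \frac{1}{6}$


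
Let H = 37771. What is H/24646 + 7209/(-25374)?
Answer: 65060695/52113967 ≈ 1.2484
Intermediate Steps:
H/24646 + 7209/(-25374) = 37771/24646 + 7209/(-25374) = 37771*(1/24646) + 7209*(-1/25374) = 37771/24646 - 2403/8458 = 65060695/52113967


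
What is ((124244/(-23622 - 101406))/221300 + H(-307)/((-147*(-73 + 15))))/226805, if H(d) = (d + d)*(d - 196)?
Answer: 356052269761019/2229335383557460500 ≈ 0.00015971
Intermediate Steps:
H(d) = 2*d*(-196 + d) (H(d) = (2*d)*(-196 + d) = 2*d*(-196 + d))
((124244/(-23622 - 101406))/221300 + H(-307)/((-147*(-73 + 15))))/226805 = ((124244/(-23622 - 101406))/221300 + (2*(-307)*(-196 - 307))/((-147*(-73 + 15))))/226805 = ((124244/(-125028))*(1/221300) + (2*(-307)*(-503))/((-147*(-58))))*(1/226805) = ((124244*(-1/125028))*(1/221300) + 308842/8526)*(1/226805) = (-31061/31257*1/221300 + 308842*(1/8526))*(1/226805) = (-31061/6917174100 + 154421/4263)*(1/226805) = (356052269761019/9829304396100)*(1/226805) = 356052269761019/2229335383557460500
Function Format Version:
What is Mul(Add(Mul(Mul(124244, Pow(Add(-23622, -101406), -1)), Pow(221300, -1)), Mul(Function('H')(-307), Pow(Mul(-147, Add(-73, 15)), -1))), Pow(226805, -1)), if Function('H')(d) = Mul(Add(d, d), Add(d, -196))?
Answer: Rational(356052269761019, 2229335383557460500) ≈ 0.00015971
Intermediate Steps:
Function('H')(d) = Mul(2, d, Add(-196, d)) (Function('H')(d) = Mul(Mul(2, d), Add(-196, d)) = Mul(2, d, Add(-196, d)))
Mul(Add(Mul(Mul(124244, Pow(Add(-23622, -101406), -1)), Pow(221300, -1)), Mul(Function('H')(-307), Pow(Mul(-147, Add(-73, 15)), -1))), Pow(226805, -1)) = Mul(Add(Mul(Mul(124244, Pow(Add(-23622, -101406), -1)), Pow(221300, -1)), Mul(Mul(2, -307, Add(-196, -307)), Pow(Mul(-147, Add(-73, 15)), -1))), Pow(226805, -1)) = Mul(Add(Mul(Mul(124244, Pow(-125028, -1)), Rational(1, 221300)), Mul(Mul(2, -307, -503), Pow(Mul(-147, -58), -1))), Rational(1, 226805)) = Mul(Add(Mul(Mul(124244, Rational(-1, 125028)), Rational(1, 221300)), Mul(308842, Pow(8526, -1))), Rational(1, 226805)) = Mul(Add(Mul(Rational(-31061, 31257), Rational(1, 221300)), Mul(308842, Rational(1, 8526))), Rational(1, 226805)) = Mul(Add(Rational(-31061, 6917174100), Rational(154421, 4263)), Rational(1, 226805)) = Mul(Rational(356052269761019, 9829304396100), Rational(1, 226805)) = Rational(356052269761019, 2229335383557460500)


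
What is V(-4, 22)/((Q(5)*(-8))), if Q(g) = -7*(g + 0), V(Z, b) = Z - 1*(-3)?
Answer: -1/280 ≈ -0.0035714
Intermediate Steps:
V(Z, b) = 3 + Z (V(Z, b) = Z + 3 = 3 + Z)
Q(g) = -7*g
V(-4, 22)/((Q(5)*(-8))) = (3 - 4)/((-7*5*(-8))) = -1/((-35*(-8))) = -1/280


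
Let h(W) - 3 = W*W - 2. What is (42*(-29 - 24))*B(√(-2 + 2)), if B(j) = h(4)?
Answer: -37842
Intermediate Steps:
h(W) = 1 + W² (h(W) = 3 + (W*W - 2) = 3 + (W² - 2) = 3 + (-2 + W²) = 1 + W²)
B(j) = 17 (B(j) = 1 + 4² = 1 + 16 = 17)
(42*(-29 - 24))*B(√(-2 + 2)) = (42*(-29 - 24))*17 = (42*(-53))*17 = -2226*17 = -37842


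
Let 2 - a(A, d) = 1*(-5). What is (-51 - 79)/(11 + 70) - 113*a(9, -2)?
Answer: -64201/81 ≈ -792.60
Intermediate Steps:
a(A, d) = 7 (a(A, d) = 2 - (-5) = 2 - 1*(-5) = 2 + 5 = 7)
(-51 - 79)/(11 + 70) - 113*a(9, -2) = (-51 - 79)/(11 + 70) - 113*7 = -130/81 - 791 = -64201/81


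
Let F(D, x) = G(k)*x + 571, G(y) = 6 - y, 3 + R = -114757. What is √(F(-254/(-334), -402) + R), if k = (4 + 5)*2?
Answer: I*√109365 ≈ 330.7*I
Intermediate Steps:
R = -114760 (R = -3 - 114757 = -114760)
k = 18 (k = 9*2 = 18)
F(D, x) = 571 - 12*x (F(D, x) = (6 - 1*18)*x + 571 = (6 - 18)*x + 571 = -12*x + 571 = 571 - 12*x)
√(F(-254/(-334), -402) + R) = √((571 - 12*(-402)) - 114760) = √((571 + 4824) - 114760) = √(5395 - 114760) = √(-109365) = I*√109365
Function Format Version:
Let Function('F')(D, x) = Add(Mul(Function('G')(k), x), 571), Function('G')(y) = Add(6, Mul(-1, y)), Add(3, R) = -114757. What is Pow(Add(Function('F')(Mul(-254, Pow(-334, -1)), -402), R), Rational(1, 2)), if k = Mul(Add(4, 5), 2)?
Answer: Mul(I, Pow(109365, Rational(1, 2))) ≈ Mul(330.70, I)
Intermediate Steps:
R = -114760 (R = Add(-3, -114757) = -114760)
k = 18 (k = Mul(9, 2) = 18)
Function('F')(D, x) = Add(571, Mul(-12, x)) (Function('F')(D, x) = Add(Mul(Add(6, Mul(-1, 18)), x), 571) = Add(Mul(Add(6, -18), x), 571) = Add(Mul(-12, x), 571) = Add(571, Mul(-12, x)))
Pow(Add(Function('F')(Mul(-254, Pow(-334, -1)), -402), R), Rational(1, 2)) = Pow(Add(Add(571, Mul(-12, -402)), -114760), Rational(1, 2)) = Pow(Add(Add(571, 4824), -114760), Rational(1, 2)) = Pow(Add(5395, -114760), Rational(1, 2)) = Pow(-109365, Rational(1, 2)) = Mul(I, Pow(109365, Rational(1, 2)))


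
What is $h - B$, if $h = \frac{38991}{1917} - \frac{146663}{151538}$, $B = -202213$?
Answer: $\frac{19582723168295}{96832782} \approx 2.0223 \cdot 10^{5}$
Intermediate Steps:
$h = \frac{1875821729}{96832782}$ ($h = 38991 \cdot \frac{1}{1917} - \frac{146663}{151538} = \frac{12997}{639} - \frac{146663}{151538} = \frac{1875821729}{96832782} \approx 19.372$)
$h - B = \frac{1875821729}{96832782} - -202213 = \frac{1875821729}{96832782} + 202213 = \frac{19582723168295}{96832782}$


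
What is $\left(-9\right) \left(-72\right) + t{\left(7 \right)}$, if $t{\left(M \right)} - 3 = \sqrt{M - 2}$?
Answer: $651 + \sqrt{5} \approx 653.24$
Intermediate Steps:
$t{\left(M \right)} = 3 + \sqrt{-2 + M}$ ($t{\left(M \right)} = 3 + \sqrt{M - 2} = 3 + \sqrt{-2 + M}$)
$\left(-9\right) \left(-72\right) + t{\left(7 \right)} = \left(-9\right) \left(-72\right) + \left(3 + \sqrt{-2 + 7}\right) = 648 + \left(3 + \sqrt{5}\right) = 651 + \sqrt{5}$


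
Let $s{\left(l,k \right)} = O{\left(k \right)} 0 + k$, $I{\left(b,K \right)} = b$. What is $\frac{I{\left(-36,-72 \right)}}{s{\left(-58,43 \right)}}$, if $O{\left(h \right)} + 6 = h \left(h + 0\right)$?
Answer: $- \frac{36}{43} \approx -0.83721$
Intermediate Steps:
$O{\left(h \right)} = -6 + h^{2}$ ($O{\left(h \right)} = -6 + h \left(h + 0\right) = -6 + h h = -6 + h^{2}$)
$s{\left(l,k \right)} = k$ ($s{\left(l,k \right)} = \left(-6 + k^{2}\right) 0 + k = 0 + k = k$)
$\frac{I{\left(-36,-72 \right)}}{s{\left(-58,43 \right)}} = - \frac{36}{43}$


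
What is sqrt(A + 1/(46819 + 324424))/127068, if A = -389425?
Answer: I*sqrt(53671085083835582)/47173105524 ≈ 0.0049111*I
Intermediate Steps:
sqrt(A + 1/(46819 + 324424))/127068 = sqrt(-389425 + 1/(46819 + 324424))/127068 = sqrt(-389425 + 1/371243)*(1/127068) = sqrt(-144571305274/371243)*(1/127068) = (I*sqrt(53671085083835582)/371243)*(1/127068) = I*sqrt(53671085083835582)/47173105524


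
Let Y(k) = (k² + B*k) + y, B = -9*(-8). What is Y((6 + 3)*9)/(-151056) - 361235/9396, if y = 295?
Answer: -379763407/9856404 ≈ -38.530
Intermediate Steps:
B = 72
Y(k) = 295 + k² + 72*k (Y(k) = (k² + 72*k) + 295 = 295 + k² + 72*k)
Y((6 + 3)*9)/(-151056) - 361235/9396 = (295 + ((6 + 3)*9)² + 72*((6 + 3)*9))/(-151056) - 361235/9396 = (295 + (9*9)² + 72*(9*9))*(-1/151056) - 361235*1/9396 = (295 + 81² + 72*81)*(-1/151056) - 361235/9396 = (295 + 6561 + 5832)*(-1/151056) - 361235/9396 = 12688*(-1/151056) - 361235/9396 = -793/9441 - 361235/9396 = -379763407/9856404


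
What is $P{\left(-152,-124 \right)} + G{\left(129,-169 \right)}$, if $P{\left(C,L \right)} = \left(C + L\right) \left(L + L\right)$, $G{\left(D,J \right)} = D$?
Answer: $68577$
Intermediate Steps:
$P{\left(C,L \right)} = 2 L \left(C + L\right)$ ($P{\left(C,L \right)} = \left(C + L\right) 2 L = 2 L \left(C + L\right)$)
$P{\left(-152,-124 \right)} + G{\left(129,-169 \right)} = 2 \left(-124\right) \left(-152 - 124\right) + 129 = 2 \left(-124\right) \left(-276\right) + 129 = 68448 + 129 = 68577$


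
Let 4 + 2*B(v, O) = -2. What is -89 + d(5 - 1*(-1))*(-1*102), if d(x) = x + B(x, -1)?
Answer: -395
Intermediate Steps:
B(v, O) = -3 (B(v, O) = -2 + (1/2)*(-2) = -2 - 1 = -3)
d(x) = -3 + x (d(x) = x - 3 = -3 + x)
-89 + d(5 - 1*(-1))*(-1*102) = -89 + (-3 + (5 - 1*(-1)))*(-1*102) = -89 + (-3 + (5 + 1))*(-102) = -89 + (-3 + 6)*(-102) = -89 + 3*(-102) = -89 - 306 = -395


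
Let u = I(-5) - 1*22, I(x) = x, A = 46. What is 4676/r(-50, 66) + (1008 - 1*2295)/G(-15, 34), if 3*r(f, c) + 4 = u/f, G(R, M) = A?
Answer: -32487051/7958 ≈ -4082.3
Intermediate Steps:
G(R, M) = 46
u = -27 (u = -5 - 1*22 = -5 - 22 = -27)
r(f, c) = -4/3 - 9/f (r(f, c) = -4/3 + (-27/f)/3 = -4/3 - 9/f)
4676/r(-50, 66) + (1008 - 1*2295)/G(-15, 34) = 4676/(-4/3 - 9/(-50)) + (1008 - 1*2295)/46 = 4676/(-4/3 - 9*(-1/50)) + (1008 - 2295)*(1/46) = 4676/(-4/3 + 9/50) - 1287*1/46 = 4676/(-173/150) - 1287/46 = 4676*(-150/173) - 1287/46 = -701400/173 - 1287/46 = -32487051/7958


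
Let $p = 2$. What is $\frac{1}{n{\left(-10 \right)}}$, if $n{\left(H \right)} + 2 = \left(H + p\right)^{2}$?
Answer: $\frac{1}{62} \approx 0.016129$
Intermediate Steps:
$n{\left(H \right)} = -2 + \left(2 + H\right)^{2}$ ($n{\left(H \right)} = -2 + \left(H + 2\right)^{2} = -2 + \left(2 + H\right)^{2}$)
$\frac{1}{n{\left(-10 \right)}} = \frac{1}{-2 + \left(2 - 10\right)^{2}} = \frac{1}{-2 + \left(-8\right)^{2}} = \frac{1}{-2 + 64} = \frac{1}{62}$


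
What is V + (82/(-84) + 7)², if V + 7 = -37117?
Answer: -65422727/1764 ≈ -37088.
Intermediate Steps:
V = -37124 (V = -7 - 37117 = -37124)
V + (82/(-84) + 7)² = -37124 + (82/(-84) + 7)² = -37124 + (82*(-1/84) + 7)² = -37124 + (-41/42 + 7)² = -37124 + (253/42)² = -37124 + 64009/1764 = -65422727/1764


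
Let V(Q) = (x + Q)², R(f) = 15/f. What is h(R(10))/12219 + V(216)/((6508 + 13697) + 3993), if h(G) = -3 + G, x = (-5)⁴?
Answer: 1440371707/49279227 ≈ 29.229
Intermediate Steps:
x = 625
V(Q) = (625 + Q)²
h(R(10))/12219 + V(216)/((6508 + 13697) + 3993) = (-3 + 15/10)/12219 + (625 + 216)²/((6508 + 13697) + 3993) = (-3 + 15*(⅒))*(1/12219) + 841²/(20205 + 3993) = (-3 + 3/2)*(1/12219) + 707281/24198 = -3/2*1/12219 + 707281*(1/24198) = -1/8146 + 707281/24198 = 1440371707/49279227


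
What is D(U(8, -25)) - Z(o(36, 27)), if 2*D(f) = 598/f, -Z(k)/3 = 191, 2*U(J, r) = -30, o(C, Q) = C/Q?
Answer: 8296/15 ≈ 553.07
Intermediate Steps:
U(J, r) = -15 (U(J, r) = (½)*(-30) = -15)
Z(k) = -573 (Z(k) = -3*191 = -573)
D(f) = 299/f (D(f) = (598/f)/2 = 299/f)
D(U(8, -25)) - Z(o(36, 27)) = 299/(-15) - 1*(-573) = 299*(-1/15) + 573 = -299/15 + 573 = 8296/15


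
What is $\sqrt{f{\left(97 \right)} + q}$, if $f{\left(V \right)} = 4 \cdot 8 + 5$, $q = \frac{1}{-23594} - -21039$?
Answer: $\frac{\sqrt{11732520971942}}{23594} \approx 145.18$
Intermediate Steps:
$q = \frac{496394165}{23594}$ ($q = - \frac{1}{23594} + 21039 = \frac{496394165}{23594} \approx 21039.0$)
$f{\left(V \right)} = 37$ ($f{\left(V \right)} = 32 + 5 = 37$)
$\sqrt{f{\left(97 \right)} + q} = \sqrt{37 + \frac{496394165}{23594}} = \sqrt{\frac{497267143}{23594}} = \frac{\sqrt{11732520971942}}{23594}$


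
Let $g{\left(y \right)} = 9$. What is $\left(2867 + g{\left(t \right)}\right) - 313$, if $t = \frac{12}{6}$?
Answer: $2563$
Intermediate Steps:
$t = 2$ ($t = 12 \cdot \frac{1}{6} = 2$)
$\left(2867 + g{\left(t \right)}\right) - 313 = \left(2867 + 9\right) - 313 = 2876 - 313 = 2563$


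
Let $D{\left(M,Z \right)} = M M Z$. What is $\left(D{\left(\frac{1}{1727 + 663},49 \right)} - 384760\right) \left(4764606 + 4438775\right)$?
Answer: $- \frac{20227076602611110331}{5712100} \approx -3.5411 \cdot 10^{12}$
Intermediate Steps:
$D{\left(M,Z \right)} = Z M^{2}$ ($D{\left(M,Z \right)} = M^{2} Z = Z M^{2}$)
$\left(D{\left(\frac{1}{1727 + 663},49 \right)} - 384760\right) \left(4764606 + 4438775\right) = \left(49 \left(\frac{1}{1727 + 663}\right)^{2} - 384760\right) \left(4764606 + 4438775\right) = \left(49 \left(\frac{1}{2390}\right)^{2} - 384760\right) 9203381 = \left(\frac{49}{5712100} - 384760\right) 9203381 = \left(- \frac{2197787595951}{5712100}\right) 9203381 = - \frac{20227076602611110331}{5712100}$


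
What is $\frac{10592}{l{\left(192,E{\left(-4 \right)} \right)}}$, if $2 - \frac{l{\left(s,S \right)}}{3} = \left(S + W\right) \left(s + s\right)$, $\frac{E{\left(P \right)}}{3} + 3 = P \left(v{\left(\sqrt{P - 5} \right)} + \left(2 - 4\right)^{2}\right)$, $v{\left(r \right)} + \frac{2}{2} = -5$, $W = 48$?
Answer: $- \frac{5296}{36285} \approx -0.14596$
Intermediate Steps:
$v{\left(r \right)} = -6$ ($v{\left(r \right)} = -1 - 5 = -6$)
$E{\left(P \right)} = -9 - 6 P$ ($E{\left(P \right)} = -9 + 3 P \left(-6 + \left(2 - 4\right)^{2}\right) = -9 + 3 P \left(-6 + \left(-2\right)^{2}\right) = -9 + 3 P \left(-6 + 4\right) = -9 + 3 P \left(-2\right) = -9 + 3 \left(- 2 P\right) = -9 - 6 P$)
$l{\left(s,S \right)} = 6 - 6 s \left(48 + S\right)$ ($l{\left(s,S \right)} = 6 - 3 \left(S + 48\right) \left(s + s\right) = 6 - 3 \left(48 + S\right) 2 s = 6 - 3 \cdot 2 s \left(48 + S\right) = 6 - 6 s \left(48 + S\right)$)
$\frac{10592}{l{\left(192,E{\left(-4 \right)} \right)}} = \frac{10592}{6 - 55296 - 6 \left(-9 - -24\right) 192} = \frac{10592}{6 - 55296 - 6 \left(-9 + 24\right) 192} = \frac{10592}{6 - 55296 - 90 \cdot 192} = \frac{10592}{6 - 55296 - 17280} = \frac{10592}{-72570} = 10592 \left(- \frac{1}{72570}\right) = - \frac{5296}{36285}$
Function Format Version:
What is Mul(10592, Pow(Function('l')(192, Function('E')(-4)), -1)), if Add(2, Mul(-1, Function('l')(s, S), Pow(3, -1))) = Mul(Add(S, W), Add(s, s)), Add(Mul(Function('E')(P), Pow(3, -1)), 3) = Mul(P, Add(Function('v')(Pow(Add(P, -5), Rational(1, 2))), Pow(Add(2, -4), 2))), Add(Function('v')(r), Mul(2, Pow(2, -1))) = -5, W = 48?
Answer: Rational(-5296, 36285) ≈ -0.14596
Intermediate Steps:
Function('v')(r) = -6 (Function('v')(r) = Add(-1, -5) = -6)
Function('E')(P) = Add(-9, Mul(-6, P)) (Function('E')(P) = Add(-9, Mul(3, Mul(P, Add(-6, Pow(Add(2, -4), 2))))) = Add(-9, Mul(3, Mul(P, Add(-6, Pow(-2, 2))))) = Add(-9, Mul(3, Mul(P, Add(-6, 4)))) = Add(-9, Mul(3, Mul(P, -2))) = Add(-9, Mul(3, Mul(-2, P))) = Add(-9, Mul(-6, P)))
Function('l')(s, S) = Add(6, Mul(-6, s, Add(48, S))) (Function('l')(s, S) = Add(6, Mul(-3, Mul(Add(S, 48), Add(s, s)))) = Add(6, Mul(-3, Mul(Add(48, S), Mul(2, s)))) = Add(6, Mul(-3, Mul(2, s, Add(48, S)))) = Add(6, Mul(-6, s, Add(48, S))))
Mul(10592, Pow(Function('l')(192, Function('E')(-4)), -1)) = Mul(10592, Pow(Add(6, Mul(-288, 192), Mul(-6, Add(-9, Mul(-6, -4)), 192)), -1)) = Mul(10592, Pow(Add(6, -55296, Mul(-6, Add(-9, 24), 192)), -1)) = Mul(10592, Pow(Add(6, -55296, Mul(-6, 15, 192)), -1)) = Mul(10592, Pow(Add(6, -55296, -17280), -1)) = Mul(10592, Pow(-72570, -1)) = Mul(10592, Rational(-1, 72570)) = Rational(-5296, 36285)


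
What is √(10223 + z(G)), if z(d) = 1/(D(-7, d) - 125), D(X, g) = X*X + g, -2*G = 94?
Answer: 2*√38665911/123 ≈ 101.11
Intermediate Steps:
G = -47 (G = -½*94 = -47)
D(X, g) = g + X² (D(X, g) = X² + g = g + X²)
z(d) = 1/(-76 + d) (z(d) = 1/((d + (-7)²) - 125) = 1/((d + 49) - 125) = 1/((49 + d) - 125) = 1/(-76 + d))
√(10223 + z(G)) = √(10223 + 1/(-76 - 47)) = √(10223 + 1/(-123)) = √(10223 - 1/123) = √(1257428/123) = 2*√38665911/123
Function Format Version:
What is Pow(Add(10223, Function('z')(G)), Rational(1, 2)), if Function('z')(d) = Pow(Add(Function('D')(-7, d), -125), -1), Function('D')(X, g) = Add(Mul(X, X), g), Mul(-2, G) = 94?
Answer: Mul(Rational(2, 123), Pow(38665911, Rational(1, 2))) ≈ 101.11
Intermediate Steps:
G = -47 (G = Mul(Rational(-1, 2), 94) = -47)
Function('D')(X, g) = Add(g, Pow(X, 2)) (Function('D')(X, g) = Add(Pow(X, 2), g) = Add(g, Pow(X, 2)))
Function('z')(d) = Pow(Add(-76, d), -1) (Function('z')(d) = Pow(Add(Add(d, Pow(-7, 2)), -125), -1) = Pow(Add(Add(d, 49), -125), -1) = Pow(Add(Add(49, d), -125), -1) = Pow(Add(-76, d), -1))
Pow(Add(10223, Function('z')(G)), Rational(1, 2)) = Pow(Add(10223, Pow(Add(-76, -47), -1)), Rational(1, 2)) = Pow(Add(10223, Pow(-123, -1)), Rational(1, 2)) = Pow(Add(10223, Rational(-1, 123)), Rational(1, 2)) = Pow(Rational(1257428, 123), Rational(1, 2)) = Mul(Rational(2, 123), Pow(38665911, Rational(1, 2)))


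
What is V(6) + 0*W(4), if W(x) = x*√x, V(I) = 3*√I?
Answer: 3*√6 ≈ 7.3485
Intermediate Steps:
W(x) = x^(3/2)
V(6) + 0*W(4) = 3*√6 + 0*4^(3/2) = 3*√6 + 0*8 = 3*√6 + 0 = 3*√6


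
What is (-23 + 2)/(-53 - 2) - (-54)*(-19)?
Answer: -56409/55 ≈ -1025.6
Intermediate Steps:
(-23 + 2)/(-53 - 2) - (-54)*(-19) = -21/(-55) - 18*57 = -21*(-1/55) - 1026 = 21/55 - 1026 = -56409/55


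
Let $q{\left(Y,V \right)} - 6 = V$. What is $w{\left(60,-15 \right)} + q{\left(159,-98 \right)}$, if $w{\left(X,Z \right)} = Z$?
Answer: $-107$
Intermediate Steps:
$q{\left(Y,V \right)} = 6 + V$
$w{\left(60,-15 \right)} + q{\left(159,-98 \right)} = -15 + \left(6 - 98\right) = -15 - 92 = -107$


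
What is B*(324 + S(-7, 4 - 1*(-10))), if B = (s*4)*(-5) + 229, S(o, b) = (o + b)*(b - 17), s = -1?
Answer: 75447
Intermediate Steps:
S(o, b) = (-17 + b)*(b + o) (S(o, b) = (b + o)*(-17 + b) = (-17 + b)*(b + o))
B = 249 (B = -1*4*(-5) + 229 = -4*(-5) + 229 = 20 + 229 = 249)
B*(324 + S(-7, 4 - 1*(-10))) = 249*(324 + ((4 - 1*(-10))² - 17*(4 - 1*(-10)) - 17*(-7) + (4 - 1*(-10))*(-7))) = 249*(324 + ((4 + 10)² - 17*(4 + 10) + 119 + (4 + 10)*(-7))) = 249*(324 + (14² - 17*14 + 119 + 14*(-7))) = 249*(324 + (196 - 238 + 119 - 98)) = 249*(324 - 21) = 249*303 = 75447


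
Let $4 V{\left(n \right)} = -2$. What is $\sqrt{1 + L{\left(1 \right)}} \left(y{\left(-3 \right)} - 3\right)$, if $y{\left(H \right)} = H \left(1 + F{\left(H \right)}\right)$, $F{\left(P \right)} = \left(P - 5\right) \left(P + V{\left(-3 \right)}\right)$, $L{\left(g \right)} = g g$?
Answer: $- 90 \sqrt{2} \approx -127.28$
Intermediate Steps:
$L{\left(g \right)} = g^{2}$
$V{\left(n \right)} = - \frac{1}{2}$ ($V{\left(n \right)} = \frac{1}{4} \left(-2\right) = - \frac{1}{2}$)
$F{\left(P \right)} = \left(-5 + P\right) \left(- \frac{1}{2} + P\right)$ ($F{\left(P \right)} = \left(P - 5\right) \left(P - \frac{1}{2}\right) = \left(-5 + P\right) \left(- \frac{1}{2} + P\right)$)
$y{\left(H \right)} = H \left(\frac{7}{2} + H^{2} - \frac{11 H}{2}\right)$ ($y{\left(H \right)} = H \left(1 + \left(\frac{5}{2} + H^{2} - \frac{11 H}{2}\right)\right) = H \left(\frac{7}{2} + H^{2} - \frac{11 H}{2}\right)$)
$\sqrt{1 + L{\left(1 \right)}} \left(y{\left(-3 \right)} - 3\right) = \sqrt{1 + 1^{2}} \left(\frac{1}{2} \left(-3\right) \left(7 - -33 + 2 \left(-3\right)^{2}\right) - 3\right) = \sqrt{1 + 1} \left(\frac{1}{2} \left(-3\right) \left(7 + 33 + 2 \cdot 9\right) - 3\right) = \sqrt{2} \left(\frac{1}{2} \left(-3\right) \left(7 + 33 + 18\right) - 3\right) = \sqrt{2} \left(\frac{1}{2} \left(-3\right) 58 - 3\right) = \sqrt{2} \left(-87 - 3\right) = \sqrt{2} \left(-90\right) = - 90 \sqrt{2}$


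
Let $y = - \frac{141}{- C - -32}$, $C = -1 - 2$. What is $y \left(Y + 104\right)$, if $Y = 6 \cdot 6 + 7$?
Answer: $- \frac{2961}{5} \approx -592.2$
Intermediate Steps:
$C = -3$ ($C = -1 - 2 = -3$)
$Y = 43$ ($Y = 36 + 7 = 43$)
$y = - \frac{141}{35}$ ($y = - \frac{141}{\left(-1\right) \left(-3\right) - -32} = - \frac{141}{3 + 32} = - \frac{141}{35} \approx -4.0286$)
$y \left(Y + 104\right) = - \frac{141 \left(43 + 104\right)}{35} = \left(- \frac{141}{35}\right) 147 = - \frac{2961}{5}$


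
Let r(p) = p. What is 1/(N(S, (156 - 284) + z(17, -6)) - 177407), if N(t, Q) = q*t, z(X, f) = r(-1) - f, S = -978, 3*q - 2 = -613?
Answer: 1/21779 ≈ 4.5916e-5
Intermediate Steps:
q = -611/3 (q = ⅔ + (⅓)*(-613) = ⅔ - 613/3 = -611/3 ≈ -203.67)
z(X, f) = -1 - f
N(t, Q) = -611*t/3
1/(N(S, (156 - 284) + z(17, -6)) - 177407) = 1/(-611/3*(-978) - 177407) = 1/(199186 - 177407) = 1/21779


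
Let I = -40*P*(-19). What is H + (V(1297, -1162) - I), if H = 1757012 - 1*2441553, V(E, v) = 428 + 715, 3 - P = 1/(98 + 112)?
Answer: -14399162/21 ≈ -6.8567e+5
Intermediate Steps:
P = 629/210 (P = 3 - 1/(98 + 112) = 3 - 1/210 = 629/210 ≈ 2.9952)
V(E, v) = 1143
I = 47804/21 (I = -40*629/210*(-19) = -2516/21*(-19) = 47804/21 ≈ 2276.4)
H = -684541 (H = 1757012 - 2441553 = -684541)
H + (V(1297, -1162) - I) = -684541 + (1143 - 1*47804/21) = -684541 + (1143 - 47804/21) = -684541 - 23801/21 = -14399162/21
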